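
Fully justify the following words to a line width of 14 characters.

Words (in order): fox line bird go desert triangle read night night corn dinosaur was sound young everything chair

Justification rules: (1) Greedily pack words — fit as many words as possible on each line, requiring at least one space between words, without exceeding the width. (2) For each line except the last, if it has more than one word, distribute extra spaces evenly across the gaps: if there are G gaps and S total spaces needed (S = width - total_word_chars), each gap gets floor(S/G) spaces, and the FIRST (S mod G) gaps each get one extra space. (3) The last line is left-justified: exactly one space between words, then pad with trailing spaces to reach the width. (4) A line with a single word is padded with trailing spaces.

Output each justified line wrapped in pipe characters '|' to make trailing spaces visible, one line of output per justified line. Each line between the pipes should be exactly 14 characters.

Line 1: ['fox', 'line', 'bird'] (min_width=13, slack=1)
Line 2: ['go', 'desert'] (min_width=9, slack=5)
Line 3: ['triangle', 'read'] (min_width=13, slack=1)
Line 4: ['night', 'night'] (min_width=11, slack=3)
Line 5: ['corn', 'dinosaur'] (min_width=13, slack=1)
Line 6: ['was', 'sound'] (min_width=9, slack=5)
Line 7: ['young'] (min_width=5, slack=9)
Line 8: ['everything'] (min_width=10, slack=4)
Line 9: ['chair'] (min_width=5, slack=9)

Answer: |fox  line bird|
|go      desert|
|triangle  read|
|night    night|
|corn  dinosaur|
|was      sound|
|young         |
|everything    |
|chair         |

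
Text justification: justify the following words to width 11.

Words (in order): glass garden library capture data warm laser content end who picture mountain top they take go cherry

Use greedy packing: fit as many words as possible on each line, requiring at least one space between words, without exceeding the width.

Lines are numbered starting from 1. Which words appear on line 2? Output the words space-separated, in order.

Line 1: ['glass'] (min_width=5, slack=6)
Line 2: ['garden'] (min_width=6, slack=5)
Line 3: ['library'] (min_width=7, slack=4)
Line 4: ['capture'] (min_width=7, slack=4)
Line 5: ['data', 'warm'] (min_width=9, slack=2)
Line 6: ['laser'] (min_width=5, slack=6)
Line 7: ['content', 'end'] (min_width=11, slack=0)
Line 8: ['who', 'picture'] (min_width=11, slack=0)
Line 9: ['mountain'] (min_width=8, slack=3)
Line 10: ['top', 'they'] (min_width=8, slack=3)
Line 11: ['take', 'go'] (min_width=7, slack=4)
Line 12: ['cherry'] (min_width=6, slack=5)

Answer: garden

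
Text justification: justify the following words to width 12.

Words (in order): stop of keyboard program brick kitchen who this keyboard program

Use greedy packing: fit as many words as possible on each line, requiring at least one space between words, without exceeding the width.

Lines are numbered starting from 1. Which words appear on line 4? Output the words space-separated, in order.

Line 1: ['stop', 'of'] (min_width=7, slack=5)
Line 2: ['keyboard'] (min_width=8, slack=4)
Line 3: ['program'] (min_width=7, slack=5)
Line 4: ['brick'] (min_width=5, slack=7)
Line 5: ['kitchen', 'who'] (min_width=11, slack=1)
Line 6: ['this'] (min_width=4, slack=8)
Line 7: ['keyboard'] (min_width=8, slack=4)
Line 8: ['program'] (min_width=7, slack=5)

Answer: brick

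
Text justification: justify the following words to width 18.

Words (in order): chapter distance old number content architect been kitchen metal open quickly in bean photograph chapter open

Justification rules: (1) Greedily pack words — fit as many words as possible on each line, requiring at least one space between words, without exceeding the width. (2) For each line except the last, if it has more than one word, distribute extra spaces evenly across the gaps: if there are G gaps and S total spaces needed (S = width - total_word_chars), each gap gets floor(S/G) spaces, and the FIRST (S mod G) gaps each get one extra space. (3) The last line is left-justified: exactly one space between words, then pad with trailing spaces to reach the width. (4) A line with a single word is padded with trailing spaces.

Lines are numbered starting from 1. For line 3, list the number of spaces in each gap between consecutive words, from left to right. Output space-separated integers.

Line 1: ['chapter', 'distance'] (min_width=16, slack=2)
Line 2: ['old', 'number', 'content'] (min_width=18, slack=0)
Line 3: ['architect', 'been'] (min_width=14, slack=4)
Line 4: ['kitchen', 'metal', 'open'] (min_width=18, slack=0)
Line 5: ['quickly', 'in', 'bean'] (min_width=15, slack=3)
Line 6: ['photograph', 'chapter'] (min_width=18, slack=0)
Line 7: ['open'] (min_width=4, slack=14)

Answer: 5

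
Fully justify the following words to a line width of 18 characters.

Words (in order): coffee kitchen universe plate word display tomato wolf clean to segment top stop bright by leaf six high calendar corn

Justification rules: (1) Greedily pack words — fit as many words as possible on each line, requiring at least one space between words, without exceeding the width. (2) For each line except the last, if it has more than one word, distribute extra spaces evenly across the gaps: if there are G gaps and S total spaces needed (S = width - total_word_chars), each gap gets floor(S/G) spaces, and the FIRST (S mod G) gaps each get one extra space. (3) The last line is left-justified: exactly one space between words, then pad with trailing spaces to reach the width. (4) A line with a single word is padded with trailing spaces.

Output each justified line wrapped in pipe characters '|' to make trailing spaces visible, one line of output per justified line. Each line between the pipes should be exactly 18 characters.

Line 1: ['coffee', 'kitchen'] (min_width=14, slack=4)
Line 2: ['universe', 'plate'] (min_width=14, slack=4)
Line 3: ['word', 'display'] (min_width=12, slack=6)
Line 4: ['tomato', 'wolf', 'clean'] (min_width=17, slack=1)
Line 5: ['to', 'segment', 'top'] (min_width=14, slack=4)
Line 6: ['stop', 'bright', 'by'] (min_width=14, slack=4)
Line 7: ['leaf', 'six', 'high'] (min_width=13, slack=5)
Line 8: ['calendar', 'corn'] (min_width=13, slack=5)

Answer: |coffee     kitchen|
|universe     plate|
|word       display|
|tomato  wolf clean|
|to   segment   top|
|stop   bright   by|
|leaf    six   high|
|calendar corn     |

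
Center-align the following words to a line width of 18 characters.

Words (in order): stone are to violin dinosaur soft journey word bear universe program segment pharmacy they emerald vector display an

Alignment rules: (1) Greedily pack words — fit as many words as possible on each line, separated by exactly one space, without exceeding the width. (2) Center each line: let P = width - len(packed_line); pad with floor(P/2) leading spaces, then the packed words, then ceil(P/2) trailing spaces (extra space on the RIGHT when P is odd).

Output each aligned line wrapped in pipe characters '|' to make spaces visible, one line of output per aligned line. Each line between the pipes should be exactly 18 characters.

Answer: |   stone are to   |
| violin dinosaur  |
|soft journey word |
|  bear universe   |
| program segment  |
|  pharmacy they   |
|  emerald vector  |
|    display an    |

Derivation:
Line 1: ['stone', 'are', 'to'] (min_width=12, slack=6)
Line 2: ['violin', 'dinosaur'] (min_width=15, slack=3)
Line 3: ['soft', 'journey', 'word'] (min_width=17, slack=1)
Line 4: ['bear', 'universe'] (min_width=13, slack=5)
Line 5: ['program', 'segment'] (min_width=15, slack=3)
Line 6: ['pharmacy', 'they'] (min_width=13, slack=5)
Line 7: ['emerald', 'vector'] (min_width=14, slack=4)
Line 8: ['display', 'an'] (min_width=10, slack=8)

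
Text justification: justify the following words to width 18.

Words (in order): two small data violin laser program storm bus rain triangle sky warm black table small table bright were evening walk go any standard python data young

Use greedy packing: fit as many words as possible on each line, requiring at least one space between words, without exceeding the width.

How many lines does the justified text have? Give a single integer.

Line 1: ['two', 'small', 'data'] (min_width=14, slack=4)
Line 2: ['violin', 'laser'] (min_width=12, slack=6)
Line 3: ['program', 'storm', 'bus'] (min_width=17, slack=1)
Line 4: ['rain', 'triangle', 'sky'] (min_width=17, slack=1)
Line 5: ['warm', 'black', 'table'] (min_width=16, slack=2)
Line 6: ['small', 'table', 'bright'] (min_width=18, slack=0)
Line 7: ['were', 'evening', 'walk'] (min_width=17, slack=1)
Line 8: ['go', 'any', 'standard'] (min_width=15, slack=3)
Line 9: ['python', 'data', 'young'] (min_width=17, slack=1)
Total lines: 9

Answer: 9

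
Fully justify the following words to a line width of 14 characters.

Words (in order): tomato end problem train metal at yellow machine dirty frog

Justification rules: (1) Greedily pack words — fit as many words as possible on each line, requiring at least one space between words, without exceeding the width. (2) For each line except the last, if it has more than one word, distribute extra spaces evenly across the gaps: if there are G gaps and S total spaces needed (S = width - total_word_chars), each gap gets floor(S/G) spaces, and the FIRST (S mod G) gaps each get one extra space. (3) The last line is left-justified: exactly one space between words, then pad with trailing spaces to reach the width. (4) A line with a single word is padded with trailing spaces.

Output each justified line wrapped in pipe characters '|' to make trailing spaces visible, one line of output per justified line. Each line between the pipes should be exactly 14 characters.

Answer: |tomato     end|
|problem  train|
|metal       at|
|yellow machine|
|dirty frog    |

Derivation:
Line 1: ['tomato', 'end'] (min_width=10, slack=4)
Line 2: ['problem', 'train'] (min_width=13, slack=1)
Line 3: ['metal', 'at'] (min_width=8, slack=6)
Line 4: ['yellow', 'machine'] (min_width=14, slack=0)
Line 5: ['dirty', 'frog'] (min_width=10, slack=4)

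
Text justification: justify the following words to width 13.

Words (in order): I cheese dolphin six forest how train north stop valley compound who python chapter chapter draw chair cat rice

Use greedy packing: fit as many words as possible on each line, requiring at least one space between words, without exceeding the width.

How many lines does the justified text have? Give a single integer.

Answer: 11

Derivation:
Line 1: ['I', 'cheese'] (min_width=8, slack=5)
Line 2: ['dolphin', 'six'] (min_width=11, slack=2)
Line 3: ['forest', 'how'] (min_width=10, slack=3)
Line 4: ['train', 'north'] (min_width=11, slack=2)
Line 5: ['stop', 'valley'] (min_width=11, slack=2)
Line 6: ['compound', 'who'] (min_width=12, slack=1)
Line 7: ['python'] (min_width=6, slack=7)
Line 8: ['chapter'] (min_width=7, slack=6)
Line 9: ['chapter', 'draw'] (min_width=12, slack=1)
Line 10: ['chair', 'cat'] (min_width=9, slack=4)
Line 11: ['rice'] (min_width=4, slack=9)
Total lines: 11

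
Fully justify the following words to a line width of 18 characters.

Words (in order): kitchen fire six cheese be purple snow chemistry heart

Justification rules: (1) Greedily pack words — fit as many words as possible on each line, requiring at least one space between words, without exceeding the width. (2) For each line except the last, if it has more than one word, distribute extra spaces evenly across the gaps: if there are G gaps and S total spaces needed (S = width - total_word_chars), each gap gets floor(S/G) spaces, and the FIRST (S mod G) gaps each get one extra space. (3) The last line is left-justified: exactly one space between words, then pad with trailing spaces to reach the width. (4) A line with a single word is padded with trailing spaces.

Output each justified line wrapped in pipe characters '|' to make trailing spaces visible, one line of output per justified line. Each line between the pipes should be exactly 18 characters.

Answer: |kitchen  fire  six|
|cheese  be  purple|
|snow     chemistry|
|heart             |

Derivation:
Line 1: ['kitchen', 'fire', 'six'] (min_width=16, slack=2)
Line 2: ['cheese', 'be', 'purple'] (min_width=16, slack=2)
Line 3: ['snow', 'chemistry'] (min_width=14, slack=4)
Line 4: ['heart'] (min_width=5, slack=13)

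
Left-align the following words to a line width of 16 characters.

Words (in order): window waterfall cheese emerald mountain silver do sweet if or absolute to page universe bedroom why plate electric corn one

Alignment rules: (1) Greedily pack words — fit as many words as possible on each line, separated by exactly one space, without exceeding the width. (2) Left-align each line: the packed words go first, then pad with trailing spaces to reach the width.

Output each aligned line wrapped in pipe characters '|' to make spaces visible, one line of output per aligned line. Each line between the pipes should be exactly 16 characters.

Answer: |window waterfall|
|cheese emerald  |
|mountain silver |
|do sweet if or  |
|absolute to page|
|universe bedroom|
|why plate       |
|electric corn   |
|one             |

Derivation:
Line 1: ['window', 'waterfall'] (min_width=16, slack=0)
Line 2: ['cheese', 'emerald'] (min_width=14, slack=2)
Line 3: ['mountain', 'silver'] (min_width=15, slack=1)
Line 4: ['do', 'sweet', 'if', 'or'] (min_width=14, slack=2)
Line 5: ['absolute', 'to', 'page'] (min_width=16, slack=0)
Line 6: ['universe', 'bedroom'] (min_width=16, slack=0)
Line 7: ['why', 'plate'] (min_width=9, slack=7)
Line 8: ['electric', 'corn'] (min_width=13, slack=3)
Line 9: ['one'] (min_width=3, slack=13)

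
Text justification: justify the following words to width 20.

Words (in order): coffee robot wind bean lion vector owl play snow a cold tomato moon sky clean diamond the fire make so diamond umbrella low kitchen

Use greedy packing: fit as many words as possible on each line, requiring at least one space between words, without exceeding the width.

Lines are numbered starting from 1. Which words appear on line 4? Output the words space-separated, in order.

Answer: tomato moon sky

Derivation:
Line 1: ['coffee', 'robot', 'wind'] (min_width=17, slack=3)
Line 2: ['bean', 'lion', 'vector', 'owl'] (min_width=20, slack=0)
Line 3: ['play', 'snow', 'a', 'cold'] (min_width=16, slack=4)
Line 4: ['tomato', 'moon', 'sky'] (min_width=15, slack=5)
Line 5: ['clean', 'diamond', 'the'] (min_width=17, slack=3)
Line 6: ['fire', 'make', 'so', 'diamond'] (min_width=20, slack=0)
Line 7: ['umbrella', 'low', 'kitchen'] (min_width=20, slack=0)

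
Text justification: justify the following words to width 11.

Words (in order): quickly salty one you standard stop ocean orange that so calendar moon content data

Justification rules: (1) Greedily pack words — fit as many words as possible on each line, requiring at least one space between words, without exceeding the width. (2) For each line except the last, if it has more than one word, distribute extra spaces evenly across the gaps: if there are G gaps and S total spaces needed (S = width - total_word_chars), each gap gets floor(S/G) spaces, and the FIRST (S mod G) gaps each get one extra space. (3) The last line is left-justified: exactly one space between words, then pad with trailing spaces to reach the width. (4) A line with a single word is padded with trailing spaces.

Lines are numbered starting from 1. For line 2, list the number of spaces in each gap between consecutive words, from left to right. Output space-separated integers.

Answer: 3

Derivation:
Line 1: ['quickly'] (min_width=7, slack=4)
Line 2: ['salty', 'one'] (min_width=9, slack=2)
Line 3: ['you'] (min_width=3, slack=8)
Line 4: ['standard'] (min_width=8, slack=3)
Line 5: ['stop', 'ocean'] (min_width=10, slack=1)
Line 6: ['orange', 'that'] (min_width=11, slack=0)
Line 7: ['so', 'calendar'] (min_width=11, slack=0)
Line 8: ['moon'] (min_width=4, slack=7)
Line 9: ['content'] (min_width=7, slack=4)
Line 10: ['data'] (min_width=4, slack=7)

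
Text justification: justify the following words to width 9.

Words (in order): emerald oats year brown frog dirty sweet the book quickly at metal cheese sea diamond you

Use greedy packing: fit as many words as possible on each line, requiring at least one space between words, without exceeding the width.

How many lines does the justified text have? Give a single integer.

Line 1: ['emerald'] (min_width=7, slack=2)
Line 2: ['oats', 'year'] (min_width=9, slack=0)
Line 3: ['brown'] (min_width=5, slack=4)
Line 4: ['frog'] (min_width=4, slack=5)
Line 5: ['dirty'] (min_width=5, slack=4)
Line 6: ['sweet', 'the'] (min_width=9, slack=0)
Line 7: ['book'] (min_width=4, slack=5)
Line 8: ['quickly'] (min_width=7, slack=2)
Line 9: ['at', 'metal'] (min_width=8, slack=1)
Line 10: ['cheese'] (min_width=6, slack=3)
Line 11: ['sea'] (min_width=3, slack=6)
Line 12: ['diamond'] (min_width=7, slack=2)
Line 13: ['you'] (min_width=3, slack=6)
Total lines: 13

Answer: 13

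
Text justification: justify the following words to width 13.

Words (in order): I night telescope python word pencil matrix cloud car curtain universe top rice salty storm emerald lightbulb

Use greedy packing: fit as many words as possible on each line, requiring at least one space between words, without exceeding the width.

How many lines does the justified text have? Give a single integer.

Answer: 10

Derivation:
Line 1: ['I', 'night'] (min_width=7, slack=6)
Line 2: ['telescope'] (min_width=9, slack=4)
Line 3: ['python', 'word'] (min_width=11, slack=2)
Line 4: ['pencil', 'matrix'] (min_width=13, slack=0)
Line 5: ['cloud', 'car'] (min_width=9, slack=4)
Line 6: ['curtain'] (min_width=7, slack=6)
Line 7: ['universe', 'top'] (min_width=12, slack=1)
Line 8: ['rice', 'salty'] (min_width=10, slack=3)
Line 9: ['storm', 'emerald'] (min_width=13, slack=0)
Line 10: ['lightbulb'] (min_width=9, slack=4)
Total lines: 10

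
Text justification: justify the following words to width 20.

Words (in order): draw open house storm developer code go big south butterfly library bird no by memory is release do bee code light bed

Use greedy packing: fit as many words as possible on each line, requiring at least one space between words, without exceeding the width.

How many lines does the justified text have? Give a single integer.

Line 1: ['draw', 'open', 'house'] (min_width=15, slack=5)
Line 2: ['storm', 'developer', 'code'] (min_width=20, slack=0)
Line 3: ['go', 'big', 'south'] (min_width=12, slack=8)
Line 4: ['butterfly', 'library'] (min_width=17, slack=3)
Line 5: ['bird', 'no', 'by', 'memory', 'is'] (min_width=20, slack=0)
Line 6: ['release', 'do', 'bee', 'code'] (min_width=19, slack=1)
Line 7: ['light', 'bed'] (min_width=9, slack=11)
Total lines: 7

Answer: 7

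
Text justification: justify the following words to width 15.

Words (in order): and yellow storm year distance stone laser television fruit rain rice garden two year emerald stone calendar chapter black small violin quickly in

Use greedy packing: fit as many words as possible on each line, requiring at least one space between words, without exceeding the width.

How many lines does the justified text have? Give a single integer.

Answer: 12

Derivation:
Line 1: ['and', 'yellow'] (min_width=10, slack=5)
Line 2: ['storm', 'year'] (min_width=10, slack=5)
Line 3: ['distance', 'stone'] (min_width=14, slack=1)
Line 4: ['laser'] (min_width=5, slack=10)
Line 5: ['television'] (min_width=10, slack=5)
Line 6: ['fruit', 'rain', 'rice'] (min_width=15, slack=0)
Line 7: ['garden', 'two', 'year'] (min_width=15, slack=0)
Line 8: ['emerald', 'stone'] (min_width=13, slack=2)
Line 9: ['calendar'] (min_width=8, slack=7)
Line 10: ['chapter', 'black'] (min_width=13, slack=2)
Line 11: ['small', 'violin'] (min_width=12, slack=3)
Line 12: ['quickly', 'in'] (min_width=10, slack=5)
Total lines: 12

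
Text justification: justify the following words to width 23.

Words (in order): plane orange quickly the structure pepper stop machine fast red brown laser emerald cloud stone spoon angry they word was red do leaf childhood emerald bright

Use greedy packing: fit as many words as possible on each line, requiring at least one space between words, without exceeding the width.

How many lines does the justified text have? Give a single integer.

Answer: 8

Derivation:
Line 1: ['plane', 'orange', 'quickly'] (min_width=20, slack=3)
Line 2: ['the', 'structure', 'pepper'] (min_width=20, slack=3)
Line 3: ['stop', 'machine', 'fast', 'red'] (min_width=21, slack=2)
Line 4: ['brown', 'laser', 'emerald'] (min_width=19, slack=4)
Line 5: ['cloud', 'stone', 'spoon', 'angry'] (min_width=23, slack=0)
Line 6: ['they', 'word', 'was', 'red', 'do'] (min_width=20, slack=3)
Line 7: ['leaf', 'childhood', 'emerald'] (min_width=22, slack=1)
Line 8: ['bright'] (min_width=6, slack=17)
Total lines: 8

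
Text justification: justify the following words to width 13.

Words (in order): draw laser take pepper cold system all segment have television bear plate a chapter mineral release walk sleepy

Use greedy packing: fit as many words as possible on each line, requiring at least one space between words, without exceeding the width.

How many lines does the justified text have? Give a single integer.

Answer: 11

Derivation:
Line 1: ['draw', 'laser'] (min_width=10, slack=3)
Line 2: ['take', 'pepper'] (min_width=11, slack=2)
Line 3: ['cold', 'system'] (min_width=11, slack=2)
Line 4: ['all', 'segment'] (min_width=11, slack=2)
Line 5: ['have'] (min_width=4, slack=9)
Line 6: ['television'] (min_width=10, slack=3)
Line 7: ['bear', 'plate', 'a'] (min_width=12, slack=1)
Line 8: ['chapter'] (min_width=7, slack=6)
Line 9: ['mineral'] (min_width=7, slack=6)
Line 10: ['release', 'walk'] (min_width=12, slack=1)
Line 11: ['sleepy'] (min_width=6, slack=7)
Total lines: 11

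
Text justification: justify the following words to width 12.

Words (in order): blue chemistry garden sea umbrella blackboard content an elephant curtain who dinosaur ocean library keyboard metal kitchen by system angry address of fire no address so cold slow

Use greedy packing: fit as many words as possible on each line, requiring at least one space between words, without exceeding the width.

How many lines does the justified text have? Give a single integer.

Answer: 19

Derivation:
Line 1: ['blue'] (min_width=4, slack=8)
Line 2: ['chemistry'] (min_width=9, slack=3)
Line 3: ['garden', 'sea'] (min_width=10, slack=2)
Line 4: ['umbrella'] (min_width=8, slack=4)
Line 5: ['blackboard'] (min_width=10, slack=2)
Line 6: ['content', 'an'] (min_width=10, slack=2)
Line 7: ['elephant'] (min_width=8, slack=4)
Line 8: ['curtain', 'who'] (min_width=11, slack=1)
Line 9: ['dinosaur'] (min_width=8, slack=4)
Line 10: ['ocean'] (min_width=5, slack=7)
Line 11: ['library'] (min_width=7, slack=5)
Line 12: ['keyboard'] (min_width=8, slack=4)
Line 13: ['metal'] (min_width=5, slack=7)
Line 14: ['kitchen', 'by'] (min_width=10, slack=2)
Line 15: ['system', 'angry'] (min_width=12, slack=0)
Line 16: ['address', 'of'] (min_width=10, slack=2)
Line 17: ['fire', 'no'] (min_width=7, slack=5)
Line 18: ['address', 'so'] (min_width=10, slack=2)
Line 19: ['cold', 'slow'] (min_width=9, slack=3)
Total lines: 19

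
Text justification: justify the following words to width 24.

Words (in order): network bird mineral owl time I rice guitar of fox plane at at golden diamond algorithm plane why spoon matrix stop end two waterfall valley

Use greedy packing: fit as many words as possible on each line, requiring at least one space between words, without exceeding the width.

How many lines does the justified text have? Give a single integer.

Line 1: ['network', 'bird', 'mineral', 'owl'] (min_width=24, slack=0)
Line 2: ['time', 'I', 'rice', 'guitar', 'of'] (min_width=21, slack=3)
Line 3: ['fox', 'plane', 'at', 'at', 'golden'] (min_width=22, slack=2)
Line 4: ['diamond', 'algorithm', 'plane'] (min_width=23, slack=1)
Line 5: ['why', 'spoon', 'matrix', 'stop'] (min_width=21, slack=3)
Line 6: ['end', 'two', 'waterfall', 'valley'] (min_width=24, slack=0)
Total lines: 6

Answer: 6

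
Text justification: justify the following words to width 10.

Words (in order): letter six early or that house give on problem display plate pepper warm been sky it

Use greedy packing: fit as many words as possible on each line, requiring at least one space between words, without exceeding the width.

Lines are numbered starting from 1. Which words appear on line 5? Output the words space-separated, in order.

Line 1: ['letter', 'six'] (min_width=10, slack=0)
Line 2: ['early', 'or'] (min_width=8, slack=2)
Line 3: ['that', 'house'] (min_width=10, slack=0)
Line 4: ['give', 'on'] (min_width=7, slack=3)
Line 5: ['problem'] (min_width=7, slack=3)
Line 6: ['display'] (min_width=7, slack=3)
Line 7: ['plate'] (min_width=5, slack=5)
Line 8: ['pepper'] (min_width=6, slack=4)
Line 9: ['warm', 'been'] (min_width=9, slack=1)
Line 10: ['sky', 'it'] (min_width=6, slack=4)

Answer: problem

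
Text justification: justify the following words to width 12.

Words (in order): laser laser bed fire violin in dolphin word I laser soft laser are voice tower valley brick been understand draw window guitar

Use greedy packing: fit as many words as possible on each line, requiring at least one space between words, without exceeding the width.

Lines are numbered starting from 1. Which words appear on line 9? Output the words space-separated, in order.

Line 1: ['laser', 'laser'] (min_width=11, slack=1)
Line 2: ['bed', 'fire'] (min_width=8, slack=4)
Line 3: ['violin', 'in'] (min_width=9, slack=3)
Line 4: ['dolphin', 'word'] (min_width=12, slack=0)
Line 5: ['I', 'laser', 'soft'] (min_width=12, slack=0)
Line 6: ['laser', 'are'] (min_width=9, slack=3)
Line 7: ['voice', 'tower'] (min_width=11, slack=1)
Line 8: ['valley', 'brick'] (min_width=12, slack=0)
Line 9: ['been'] (min_width=4, slack=8)
Line 10: ['understand'] (min_width=10, slack=2)
Line 11: ['draw', 'window'] (min_width=11, slack=1)
Line 12: ['guitar'] (min_width=6, slack=6)

Answer: been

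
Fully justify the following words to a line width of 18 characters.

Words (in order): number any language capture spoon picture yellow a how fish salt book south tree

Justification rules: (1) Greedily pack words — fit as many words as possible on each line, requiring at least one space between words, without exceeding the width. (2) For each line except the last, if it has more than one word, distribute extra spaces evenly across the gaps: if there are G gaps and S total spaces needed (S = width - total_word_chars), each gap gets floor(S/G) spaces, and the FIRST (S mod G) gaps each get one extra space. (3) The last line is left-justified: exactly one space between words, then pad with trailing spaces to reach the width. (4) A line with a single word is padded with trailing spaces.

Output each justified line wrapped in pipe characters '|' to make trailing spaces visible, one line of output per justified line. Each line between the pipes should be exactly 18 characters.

Line 1: ['number', 'any'] (min_width=10, slack=8)
Line 2: ['language', 'capture'] (min_width=16, slack=2)
Line 3: ['spoon', 'picture'] (min_width=13, slack=5)
Line 4: ['yellow', 'a', 'how', 'fish'] (min_width=17, slack=1)
Line 5: ['salt', 'book', 'south'] (min_width=15, slack=3)
Line 6: ['tree'] (min_width=4, slack=14)

Answer: |number         any|
|language   capture|
|spoon      picture|
|yellow  a how fish|
|salt   book  south|
|tree              |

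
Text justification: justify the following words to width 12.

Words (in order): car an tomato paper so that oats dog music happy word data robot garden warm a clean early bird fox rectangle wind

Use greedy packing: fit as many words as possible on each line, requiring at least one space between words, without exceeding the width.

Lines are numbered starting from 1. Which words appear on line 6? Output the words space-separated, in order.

Answer: data robot

Derivation:
Line 1: ['car', 'an'] (min_width=6, slack=6)
Line 2: ['tomato', 'paper'] (min_width=12, slack=0)
Line 3: ['so', 'that', 'oats'] (min_width=12, slack=0)
Line 4: ['dog', 'music'] (min_width=9, slack=3)
Line 5: ['happy', 'word'] (min_width=10, slack=2)
Line 6: ['data', 'robot'] (min_width=10, slack=2)
Line 7: ['garden', 'warm'] (min_width=11, slack=1)
Line 8: ['a', 'clean'] (min_width=7, slack=5)
Line 9: ['early', 'bird'] (min_width=10, slack=2)
Line 10: ['fox'] (min_width=3, slack=9)
Line 11: ['rectangle'] (min_width=9, slack=3)
Line 12: ['wind'] (min_width=4, slack=8)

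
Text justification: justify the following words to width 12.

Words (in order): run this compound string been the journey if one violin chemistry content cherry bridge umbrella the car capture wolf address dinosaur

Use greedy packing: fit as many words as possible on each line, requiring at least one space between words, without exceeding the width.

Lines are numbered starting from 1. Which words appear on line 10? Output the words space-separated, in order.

Answer: bridge

Derivation:
Line 1: ['run', 'this'] (min_width=8, slack=4)
Line 2: ['compound'] (min_width=8, slack=4)
Line 3: ['string', 'been'] (min_width=11, slack=1)
Line 4: ['the', 'journey'] (min_width=11, slack=1)
Line 5: ['if', 'one'] (min_width=6, slack=6)
Line 6: ['violin'] (min_width=6, slack=6)
Line 7: ['chemistry'] (min_width=9, slack=3)
Line 8: ['content'] (min_width=7, slack=5)
Line 9: ['cherry'] (min_width=6, slack=6)
Line 10: ['bridge'] (min_width=6, slack=6)
Line 11: ['umbrella', 'the'] (min_width=12, slack=0)
Line 12: ['car', 'capture'] (min_width=11, slack=1)
Line 13: ['wolf', 'address'] (min_width=12, slack=0)
Line 14: ['dinosaur'] (min_width=8, slack=4)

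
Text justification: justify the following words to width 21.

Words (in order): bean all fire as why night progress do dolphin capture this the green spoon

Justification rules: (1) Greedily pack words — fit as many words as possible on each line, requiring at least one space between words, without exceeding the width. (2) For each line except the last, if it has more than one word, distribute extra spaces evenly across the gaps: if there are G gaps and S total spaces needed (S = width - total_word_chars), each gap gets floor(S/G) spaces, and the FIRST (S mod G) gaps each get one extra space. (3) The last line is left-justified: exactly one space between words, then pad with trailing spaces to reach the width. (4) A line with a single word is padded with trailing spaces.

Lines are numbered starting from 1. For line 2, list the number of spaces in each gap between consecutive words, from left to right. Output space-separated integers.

Line 1: ['bean', 'all', 'fire', 'as', 'why'] (min_width=20, slack=1)
Line 2: ['night', 'progress', 'do'] (min_width=17, slack=4)
Line 3: ['dolphin', 'capture', 'this'] (min_width=20, slack=1)
Line 4: ['the', 'green', 'spoon'] (min_width=15, slack=6)

Answer: 3 3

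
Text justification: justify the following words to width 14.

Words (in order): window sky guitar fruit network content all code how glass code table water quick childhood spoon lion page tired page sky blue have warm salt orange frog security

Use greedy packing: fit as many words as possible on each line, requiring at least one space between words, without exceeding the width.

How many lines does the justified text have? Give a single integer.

Answer: 14

Derivation:
Line 1: ['window', 'sky'] (min_width=10, slack=4)
Line 2: ['guitar', 'fruit'] (min_width=12, slack=2)
Line 3: ['network'] (min_width=7, slack=7)
Line 4: ['content', 'all'] (min_width=11, slack=3)
Line 5: ['code', 'how', 'glass'] (min_width=14, slack=0)
Line 6: ['code', 'table'] (min_width=10, slack=4)
Line 7: ['water', 'quick'] (min_width=11, slack=3)
Line 8: ['childhood'] (min_width=9, slack=5)
Line 9: ['spoon', 'lion'] (min_width=10, slack=4)
Line 10: ['page', 'tired'] (min_width=10, slack=4)
Line 11: ['page', 'sky', 'blue'] (min_width=13, slack=1)
Line 12: ['have', 'warm', 'salt'] (min_width=14, slack=0)
Line 13: ['orange', 'frog'] (min_width=11, slack=3)
Line 14: ['security'] (min_width=8, slack=6)
Total lines: 14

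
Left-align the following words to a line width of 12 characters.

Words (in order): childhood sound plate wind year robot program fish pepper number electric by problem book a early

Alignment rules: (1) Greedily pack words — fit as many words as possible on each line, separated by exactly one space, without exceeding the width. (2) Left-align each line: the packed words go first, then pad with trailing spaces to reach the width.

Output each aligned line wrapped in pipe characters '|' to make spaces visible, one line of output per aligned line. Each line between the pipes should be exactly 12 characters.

Line 1: ['childhood'] (min_width=9, slack=3)
Line 2: ['sound', 'plate'] (min_width=11, slack=1)
Line 3: ['wind', 'year'] (min_width=9, slack=3)
Line 4: ['robot'] (min_width=5, slack=7)
Line 5: ['program', 'fish'] (min_width=12, slack=0)
Line 6: ['pepper'] (min_width=6, slack=6)
Line 7: ['number'] (min_width=6, slack=6)
Line 8: ['electric', 'by'] (min_width=11, slack=1)
Line 9: ['problem', 'book'] (min_width=12, slack=0)
Line 10: ['a', 'early'] (min_width=7, slack=5)

Answer: |childhood   |
|sound plate |
|wind year   |
|robot       |
|program fish|
|pepper      |
|number      |
|electric by |
|problem book|
|a early     |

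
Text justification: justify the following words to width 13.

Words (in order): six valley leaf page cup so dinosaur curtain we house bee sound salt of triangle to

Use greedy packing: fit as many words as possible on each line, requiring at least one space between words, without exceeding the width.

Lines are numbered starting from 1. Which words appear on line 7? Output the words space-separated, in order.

Line 1: ['six', 'valley'] (min_width=10, slack=3)
Line 2: ['leaf', 'page', 'cup'] (min_width=13, slack=0)
Line 3: ['so', 'dinosaur'] (min_width=11, slack=2)
Line 4: ['curtain', 'we'] (min_width=10, slack=3)
Line 5: ['house', 'bee'] (min_width=9, slack=4)
Line 6: ['sound', 'salt', 'of'] (min_width=13, slack=0)
Line 7: ['triangle', 'to'] (min_width=11, slack=2)

Answer: triangle to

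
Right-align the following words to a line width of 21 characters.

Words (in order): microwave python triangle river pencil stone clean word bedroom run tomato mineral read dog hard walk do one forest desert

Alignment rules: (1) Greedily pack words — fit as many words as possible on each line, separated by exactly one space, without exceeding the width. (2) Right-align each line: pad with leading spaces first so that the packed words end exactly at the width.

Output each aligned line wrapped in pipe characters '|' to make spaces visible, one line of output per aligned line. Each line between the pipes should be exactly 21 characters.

Line 1: ['microwave', 'python'] (min_width=16, slack=5)
Line 2: ['triangle', 'river', 'pencil'] (min_width=21, slack=0)
Line 3: ['stone', 'clean', 'word'] (min_width=16, slack=5)
Line 4: ['bedroom', 'run', 'tomato'] (min_width=18, slack=3)
Line 5: ['mineral', 'read', 'dog', 'hard'] (min_width=21, slack=0)
Line 6: ['walk', 'do', 'one', 'forest'] (min_width=18, slack=3)
Line 7: ['desert'] (min_width=6, slack=15)

Answer: |     microwave python|
|triangle river pencil|
|     stone clean word|
|   bedroom run tomato|
|mineral read dog hard|
|   walk do one forest|
|               desert|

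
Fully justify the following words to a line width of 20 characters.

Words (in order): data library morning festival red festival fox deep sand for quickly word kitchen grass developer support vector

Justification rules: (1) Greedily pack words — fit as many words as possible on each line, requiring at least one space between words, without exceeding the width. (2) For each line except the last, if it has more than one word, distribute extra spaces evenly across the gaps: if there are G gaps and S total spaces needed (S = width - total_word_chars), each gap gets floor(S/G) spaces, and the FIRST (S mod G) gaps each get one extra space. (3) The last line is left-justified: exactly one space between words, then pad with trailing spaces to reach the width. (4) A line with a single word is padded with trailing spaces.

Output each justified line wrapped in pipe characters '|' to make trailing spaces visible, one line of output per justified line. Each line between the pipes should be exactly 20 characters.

Answer: |data library morning|
|festival         red|
|festival   fox  deep|
|sand   for   quickly|
|word  kitchen  grass|
|developer    support|
|vector              |

Derivation:
Line 1: ['data', 'library', 'morning'] (min_width=20, slack=0)
Line 2: ['festival', 'red'] (min_width=12, slack=8)
Line 3: ['festival', 'fox', 'deep'] (min_width=17, slack=3)
Line 4: ['sand', 'for', 'quickly'] (min_width=16, slack=4)
Line 5: ['word', 'kitchen', 'grass'] (min_width=18, slack=2)
Line 6: ['developer', 'support'] (min_width=17, slack=3)
Line 7: ['vector'] (min_width=6, slack=14)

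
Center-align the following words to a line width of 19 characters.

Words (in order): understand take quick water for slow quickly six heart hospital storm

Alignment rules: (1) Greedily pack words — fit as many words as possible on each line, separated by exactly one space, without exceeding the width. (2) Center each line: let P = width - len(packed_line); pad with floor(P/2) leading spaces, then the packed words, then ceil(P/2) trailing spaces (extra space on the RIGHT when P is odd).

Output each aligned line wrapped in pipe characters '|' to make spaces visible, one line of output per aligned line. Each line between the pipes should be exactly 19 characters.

Answer: |  understand take  |
|  quick water for  |
| slow quickly six  |
|  heart hospital   |
|       storm       |

Derivation:
Line 1: ['understand', 'take'] (min_width=15, slack=4)
Line 2: ['quick', 'water', 'for'] (min_width=15, slack=4)
Line 3: ['slow', 'quickly', 'six'] (min_width=16, slack=3)
Line 4: ['heart', 'hospital'] (min_width=14, slack=5)
Line 5: ['storm'] (min_width=5, slack=14)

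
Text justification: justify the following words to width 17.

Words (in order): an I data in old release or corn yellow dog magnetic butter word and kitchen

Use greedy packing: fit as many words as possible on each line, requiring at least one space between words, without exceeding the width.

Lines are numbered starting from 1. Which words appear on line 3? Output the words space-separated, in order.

Answer: yellow dog

Derivation:
Line 1: ['an', 'I', 'data', 'in', 'old'] (min_width=16, slack=1)
Line 2: ['release', 'or', 'corn'] (min_width=15, slack=2)
Line 3: ['yellow', 'dog'] (min_width=10, slack=7)
Line 4: ['magnetic', 'butter'] (min_width=15, slack=2)
Line 5: ['word', 'and', 'kitchen'] (min_width=16, slack=1)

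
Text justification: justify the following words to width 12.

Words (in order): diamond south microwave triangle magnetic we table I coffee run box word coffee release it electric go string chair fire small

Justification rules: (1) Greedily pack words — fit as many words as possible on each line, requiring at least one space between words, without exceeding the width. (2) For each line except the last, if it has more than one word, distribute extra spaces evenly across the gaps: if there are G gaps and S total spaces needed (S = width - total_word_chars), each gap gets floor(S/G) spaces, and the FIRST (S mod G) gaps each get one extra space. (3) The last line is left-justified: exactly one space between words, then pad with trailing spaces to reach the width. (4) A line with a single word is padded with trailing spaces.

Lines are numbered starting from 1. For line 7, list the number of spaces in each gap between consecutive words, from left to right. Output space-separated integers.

Line 1: ['diamond'] (min_width=7, slack=5)
Line 2: ['south'] (min_width=5, slack=7)
Line 3: ['microwave'] (min_width=9, slack=3)
Line 4: ['triangle'] (min_width=8, slack=4)
Line 5: ['magnetic', 'we'] (min_width=11, slack=1)
Line 6: ['table', 'I'] (min_width=7, slack=5)
Line 7: ['coffee', 'run'] (min_width=10, slack=2)
Line 8: ['box', 'word'] (min_width=8, slack=4)
Line 9: ['coffee'] (min_width=6, slack=6)
Line 10: ['release', 'it'] (min_width=10, slack=2)
Line 11: ['electric', 'go'] (min_width=11, slack=1)
Line 12: ['string', 'chair'] (min_width=12, slack=0)
Line 13: ['fire', 'small'] (min_width=10, slack=2)

Answer: 3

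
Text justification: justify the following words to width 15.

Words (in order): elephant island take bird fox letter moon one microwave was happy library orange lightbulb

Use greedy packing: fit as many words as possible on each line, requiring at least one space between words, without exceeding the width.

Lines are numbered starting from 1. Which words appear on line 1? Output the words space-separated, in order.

Line 1: ['elephant', 'island'] (min_width=15, slack=0)
Line 2: ['take', 'bird', 'fox'] (min_width=13, slack=2)
Line 3: ['letter', 'moon', 'one'] (min_width=15, slack=0)
Line 4: ['microwave', 'was'] (min_width=13, slack=2)
Line 5: ['happy', 'library'] (min_width=13, slack=2)
Line 6: ['orange'] (min_width=6, slack=9)
Line 7: ['lightbulb'] (min_width=9, slack=6)

Answer: elephant island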